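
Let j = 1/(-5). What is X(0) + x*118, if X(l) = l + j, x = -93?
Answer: -54871/5 ≈ -10974.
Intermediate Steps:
j = -1/5 ≈ -0.20000
X(l) = -1/5 + l (X(l) = l - 1/5 = -1/5 + l)
X(0) + x*118 = (-1/5 + 0) - 93*118 = -1/5 - 10974 = -54871/5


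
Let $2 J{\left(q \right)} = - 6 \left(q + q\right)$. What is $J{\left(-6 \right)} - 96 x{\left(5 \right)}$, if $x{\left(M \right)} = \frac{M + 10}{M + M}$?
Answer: $-108$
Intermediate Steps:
$x{\left(M \right)} = \frac{10 + M}{2 M}$
$J{\left(q \right)} = - 6 q$ ($J{\left(q \right)} = \frac{\left(-6\right) \left(q + q\right)}{2} = \frac{\left(-6\right) 2 q}{2} = \frac{\left(-12\right) q}{2} = - 6 q$)
$J{\left(-6 \right)} - 96 x{\left(5 \right)} = \left(-6\right) \left(-6\right) - 96 \frac{10 + 5}{2 \cdot 5} = 36 - 96 \cdot \frac{1}{2} \cdot \frac{1}{5} \cdot 15 = 36 - 144 = -108$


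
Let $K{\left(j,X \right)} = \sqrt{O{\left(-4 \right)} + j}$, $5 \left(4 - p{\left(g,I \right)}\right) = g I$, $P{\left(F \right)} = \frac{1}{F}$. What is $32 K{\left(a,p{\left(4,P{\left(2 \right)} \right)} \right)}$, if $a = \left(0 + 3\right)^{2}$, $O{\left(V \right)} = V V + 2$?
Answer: $96 \sqrt{3} \approx 166.28$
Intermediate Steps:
$O{\left(V \right)} = 2 + V^{2}$ ($O{\left(V \right)} = V^{2} + 2 = 2 + V^{2}$)
$p{\left(g,I \right)} = 4 - \frac{I g}{5}$ ($p{\left(g,I \right)} = 4 - \frac{g I}{5} = 4 - \frac{I g}{5}$)
$a = 9$ ($a = 3^{2} = 9$)
$K{\left(j,X \right)} = \sqrt{18 + j}$ ($K{\left(j,X \right)} = \sqrt{\left(2 + \left(-4\right)^{2}\right) + j} = \sqrt{\left(2 + 16\right) + j} = \sqrt{18 + j}$)
$32 K{\left(a,p{\left(4,P{\left(2 \right)} \right)} \right)} = 32 \sqrt{18 + 9} = 32 \sqrt{27} = 32 \cdot 3 \sqrt{3} = 96 \sqrt{3}$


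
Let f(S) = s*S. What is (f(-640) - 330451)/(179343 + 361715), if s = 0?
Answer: -330451/541058 ≈ -0.61075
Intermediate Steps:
f(S) = 0 (f(S) = 0*S = 0)
(f(-640) - 330451)/(179343 + 361715) = (0 - 330451)/(179343 + 361715) = -330451/541058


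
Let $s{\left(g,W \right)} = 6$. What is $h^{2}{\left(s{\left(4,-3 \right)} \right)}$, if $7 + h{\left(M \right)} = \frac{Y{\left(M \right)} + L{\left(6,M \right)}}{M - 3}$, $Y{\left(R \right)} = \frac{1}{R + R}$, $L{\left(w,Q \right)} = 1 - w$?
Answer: $\frac{96721}{1296} \approx 74.63$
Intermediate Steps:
$Y{\left(R \right)} = \frac{1}{2 R}$
$h{\left(M \right)} = -7 + \frac{-5 + \frac{1}{2 M}}{-3 + M}$ ($h{\left(M \right)} = -7 + \frac{\frac{1}{2 M} + \left(1 - 6\right)}{M - 3} = -7 + \frac{\frac{1}{2 M} + \left(1 - 6\right)}{-3 + M} = -7 + \frac{\frac{1}{2 M} - 5}{-3 + M} = -7 + \frac{-5 + \frac{1}{2 M}}{-3 + M}$)
$h^{2}{\left(s{\left(4,-3 \right)} \right)} = \left(\frac{\frac{1}{2} + 6 \left(16 - 42\right)}{6 \left(-3 + 6\right)}\right)^{2} = \left(\frac{\frac{1}{2} + 6 \left(16 - 42\right)}{6 \cdot 3}\right)^{2} = \left(\frac{1}{6} \cdot \frac{1}{3} \left(\frac{1}{2} + 6 \left(-26\right)\right)\right)^{2} = \left(\frac{1}{6} \cdot \frac{1}{3} \left(\frac{1}{2} - 156\right)\right)^{2} = \left(\frac{1}{6} \cdot \frac{1}{3} \left(- \frac{311}{2}\right)\right)^{2} = \left(- \frac{311}{36}\right)^{2} = \frac{96721}{1296}$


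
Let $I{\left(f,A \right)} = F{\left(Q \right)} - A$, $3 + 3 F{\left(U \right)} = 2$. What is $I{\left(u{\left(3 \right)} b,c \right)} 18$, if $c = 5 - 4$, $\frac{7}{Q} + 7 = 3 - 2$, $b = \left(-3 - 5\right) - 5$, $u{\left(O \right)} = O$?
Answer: $-24$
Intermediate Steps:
$b = -13$ ($b = -8 - 5 = -13$)
$Q = - \frac{7}{6}$ ($Q = \frac{7}{-7 + \left(3 - 2\right)} = \frac{7}{-7 + 1} = \frac{7}{-6} = 7 \left(- \frac{1}{6}\right) = - \frac{7}{6} \approx -1.1667$)
$F{\left(U \right)} = - \frac{1}{3}$ ($F{\left(U \right)} = -1 + \frac{1}{3} \cdot 2 = -1 + \frac{2}{3} = - \frac{1}{3}$)
$c = 1$
$I{\left(f,A \right)} = - \frac{1}{3} - A$
$I{\left(u{\left(3 \right)} b,c \right)} 18 = \left(- \frac{1}{3} - 1\right) 18 = \left(- \frac{4}{3}\right) 18 = -24$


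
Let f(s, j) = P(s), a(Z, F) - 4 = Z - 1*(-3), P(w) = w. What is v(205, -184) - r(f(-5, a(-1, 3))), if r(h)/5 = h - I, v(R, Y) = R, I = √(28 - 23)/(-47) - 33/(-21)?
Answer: 1665/7 - 5*√5/47 ≈ 237.62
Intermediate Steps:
I = 11/7 - √5/47 (I = √5*(-1/47) - 33*(-1/21) = -√5/47 + 11/7 = 11/7 - √5/47 ≈ 1.5239)
a(Z, F) = 7 + Z (a(Z, F) = 4 + (Z - 1*(-3)) = 4 + (Z + 3) = 4 + (3 + Z) = 7 + Z)
f(s, j) = s
r(h) = -55/7 + 5*h + 5*√5/47 (r(h) = 5*(h - (11/7 - √5/47)) = 5*(h + (-11/7 + √5/47)) = 5*(-11/7 + h + √5/47) = -55/7 + 5*h + 5*√5/47)
v(205, -184) - r(f(-5, a(-1, 3))) = 205 - (-55/7 + 5*(-5) + 5*√5/47) = 205 - (-55/7 - 25 + 5*√5/47) = 205 - (-230/7 + 5*√5/47) = 205 + (230/7 - 5*√5/47) = 1665/7 - 5*√5/47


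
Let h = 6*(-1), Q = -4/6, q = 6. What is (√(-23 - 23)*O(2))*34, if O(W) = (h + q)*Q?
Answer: 0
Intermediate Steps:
Q = -⅔ (Q = -4*⅙ = -⅔ ≈ -0.66667)
h = -6
O(W) = 0 (O(W) = (-6 + 6)*(-⅔) = 0*(-⅔) = 0)
(√(-23 - 23)*O(2))*34 = (√(-23 - 23)*0)*34 = (√(-46)*0)*34 = ((I*√46)*0)*34 = 0*34 = 0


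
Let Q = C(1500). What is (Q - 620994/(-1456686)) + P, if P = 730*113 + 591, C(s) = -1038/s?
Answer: 458418721717/5517750 ≈ 83081.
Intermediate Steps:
Q = -173/250 (Q = -1038/1500 = -1038*1/1500 = -173/250 ≈ -0.69200)
P = 83081 (P = 82490 + 591 = 83081)
(Q - 620994/(-1456686)) + P = (-173/250 - 620994/(-1456686)) + 83081 = (-173/250 - 620994*(-1/1456686)) + 83081 = (-173/250 + 9409/22071) + 83081 = -1466033/5517750 + 83081 = 458418721717/5517750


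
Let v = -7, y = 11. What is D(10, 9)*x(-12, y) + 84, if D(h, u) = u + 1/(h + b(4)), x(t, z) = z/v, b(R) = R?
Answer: 6835/98 ≈ 69.745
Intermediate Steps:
x(t, z) = -z/7 (x(t, z) = z/(-7) = z*(-1/7) = -z/7)
D(h, u) = u + 1/(4 + h) (D(h, u) = u + 1/(h + 4) = u + 1/(4 + h))
D(10, 9)*x(-12, y) + 84 = ((1 + 4*9 + 10*9)/(4 + 10))*(-1/7*11) + 84 = ((1 + 36 + 90)/14)*(-11/7) + 84 = ((1/14)*127)*(-11/7) + 84 = (127/14)*(-11/7) + 84 = -1397/98 + 84 = 6835/98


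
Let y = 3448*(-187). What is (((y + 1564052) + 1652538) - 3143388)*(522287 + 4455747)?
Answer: -2845314805516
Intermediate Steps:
y = -644776
(((y + 1564052) + 1652538) - 3143388)*(522287 + 4455747) = (((-644776 + 1564052) + 1652538) - 3143388)*(522287 + 4455747) = ((919276 + 1652538) - 3143388)*4978034 = (2571814 - 3143388)*4978034 = -571574*4978034 = -2845314805516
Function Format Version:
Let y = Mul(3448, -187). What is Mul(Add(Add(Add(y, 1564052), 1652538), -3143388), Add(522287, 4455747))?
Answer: -2845314805516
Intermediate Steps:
y = -644776
Mul(Add(Add(Add(y, 1564052), 1652538), -3143388), Add(522287, 4455747)) = Mul(Add(Add(Add(-644776, 1564052), 1652538), -3143388), Add(522287, 4455747)) = Mul(Add(Add(919276, 1652538), -3143388), 4978034) = Mul(Add(2571814, -3143388), 4978034) = Mul(-571574, 4978034) = -2845314805516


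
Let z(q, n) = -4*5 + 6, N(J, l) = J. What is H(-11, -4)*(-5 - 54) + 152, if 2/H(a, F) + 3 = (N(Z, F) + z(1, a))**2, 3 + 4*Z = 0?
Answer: 519928/3433 ≈ 151.45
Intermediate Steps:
Z = -3/4 (Z = -3/4 + (1/4)*0 = -3/4 + 0 = -3/4 ≈ -0.75000)
z(q, n) = -14 (z(q, n) = -20 + 6 = -14)
H(a, F) = 32/3433 (H(a, F) = 2/(-3 + (-3/4 - 14)**2) = 2/(-3 + (-59/4)**2) = 2/(-3 + 3481/16) = 2/(3433/16) = 2*(16/3433) = 32/3433)
H(-11, -4)*(-5 - 54) + 152 = 32*(-5 - 54)/3433 + 152 = (32/3433)*(-59) + 152 = -1888/3433 + 152 = 519928/3433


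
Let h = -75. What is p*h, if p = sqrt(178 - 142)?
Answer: -450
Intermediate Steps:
p = 6 (p = sqrt(36) = 6)
p*h = 6*(-75) = -450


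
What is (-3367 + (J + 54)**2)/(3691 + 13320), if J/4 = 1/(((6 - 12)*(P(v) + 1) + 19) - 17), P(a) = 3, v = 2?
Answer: -56943/2058331 ≈ -0.027665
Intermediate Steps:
J = -2/11 (J = 4/(((6 - 12)*(3 + 1) + 19) - 17) = 4/((-6*4 + 19) - 17) = 4/((-24 + 19) - 17) = 4/(-5 - 17) = 4/(-22) = 4*(-1/22) = -2/11 ≈ -0.18182)
(-3367 + (J + 54)**2)/(3691 + 13320) = (-3367 + (-2/11 + 54)**2)/(3691 + 13320) = (-3367 + (592/11)**2)/17011 = (-3367 + 350464/121)*(1/17011) = -56943/121*1/17011 = -56943/2058331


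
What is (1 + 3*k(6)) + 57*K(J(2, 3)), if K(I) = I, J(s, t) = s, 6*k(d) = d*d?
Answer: 133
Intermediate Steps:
k(d) = d**2/6 (k(d) = (d*d)/6 = d**2/6)
(1 + 3*k(6)) + 57*K(J(2, 3)) = (1 + 3*((1/6)*6**2)) + 57*2 = (1 + 3*((1/6)*36)) + 114 = (1 + 3*6) + 114 = (1 + 18) + 114 = 19 + 114 = 133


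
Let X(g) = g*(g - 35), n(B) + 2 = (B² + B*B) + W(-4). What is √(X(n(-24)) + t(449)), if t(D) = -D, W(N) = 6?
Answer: √1295427 ≈ 1138.2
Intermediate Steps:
n(B) = 4 + 2*B² (n(B) = -2 + ((B² + B*B) + 6) = -2 + ((B² + B²) + 6) = -2 + (2*B² + 6) = -2 + (6 + 2*B²) = 4 + 2*B²)
X(g) = g*(-35 + g)
√(X(n(-24)) + t(449)) = √((4 + 2*(-24)²)*(-35 + (4 + 2*(-24)²)) - 1*449) = √((4 + 2*576)*(-35 + (4 + 2*576)) - 449) = √((4 + 1152)*(-35 + (4 + 1152)) - 449) = √(1156*(-35 + 1156) - 449) = √(1156*1121 - 449) = √(1295876 - 449) = √1295427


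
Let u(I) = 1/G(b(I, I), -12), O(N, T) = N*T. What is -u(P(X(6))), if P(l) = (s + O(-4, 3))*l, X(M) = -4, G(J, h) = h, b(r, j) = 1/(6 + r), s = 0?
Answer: 1/12 ≈ 0.083333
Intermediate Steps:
P(l) = -12*l (P(l) = (0 - 4*3)*l = (0 - 12)*l = -12*l)
u(I) = -1/12 (u(I) = 1/(-12) = -1/12)
-u(P(X(6))) = -1*(-1/12) = 1/12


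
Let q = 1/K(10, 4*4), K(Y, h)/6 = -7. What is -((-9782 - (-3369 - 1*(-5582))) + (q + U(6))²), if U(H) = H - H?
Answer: 21159179/1764 ≈ 11995.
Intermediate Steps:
U(H) = 0
K(Y, h) = -42 (K(Y, h) = 6*(-7) = -42)
q = -1/42 (q = 1/(-42) = -1/42 ≈ -0.023810)
-((-9782 - (-3369 - 1*(-5582))) + (q + U(6))²) = -((-9782 - (-3369 - 1*(-5582))) + (-1/42 + 0)²) = -((-9782 - (-3369 + 5582)) + (-1/42)²) = -((-9782 - 1*2213) + 1/1764) = -((-9782 - 2213) + 1/1764) = -(-11995 + 1/1764) = -1*(-21159179/1764) = 21159179/1764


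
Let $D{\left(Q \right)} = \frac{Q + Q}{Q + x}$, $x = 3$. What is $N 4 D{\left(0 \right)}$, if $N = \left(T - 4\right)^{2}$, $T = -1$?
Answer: $0$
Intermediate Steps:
$D{\left(Q \right)} = \frac{2 Q}{3 + Q}$ ($D{\left(Q \right)} = \frac{Q + Q}{Q + 3} = \frac{2 Q}{3 + Q}$)
$N = 25$ ($N = \left(-1 - 4\right)^{2} = \left(-5\right)^{2} = 25$)
$N 4 D{\left(0 \right)} = 25 \cdot 4 \cdot 2 \cdot 0 \frac{1}{3 + 0} = 100 \cdot 2 \cdot 0 \cdot \frac{1}{3} = 100 \cdot 0 = 0$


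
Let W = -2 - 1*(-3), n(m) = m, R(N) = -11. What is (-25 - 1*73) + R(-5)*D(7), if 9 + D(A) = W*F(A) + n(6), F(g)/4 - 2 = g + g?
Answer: -769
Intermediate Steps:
F(g) = 8 + 8*g (F(g) = 8 + 4*(g + g) = 8 + 4*(2*g) = 8 + 8*g)
W = 1 (W = -2 + 3 = 1)
D(A) = 5 + 8*A (D(A) = -9 + (1*(8 + 8*A) + 6) = -9 + ((8 + 8*A) + 6) = -9 + (14 + 8*A) = 5 + 8*A)
(-25 - 1*73) + R(-5)*D(7) = (-25 - 1*73) - 11*(5 + 8*7) = (-25 - 73) - 11*(5 + 56) = -98 - 11*61 = -98 - 671 = -769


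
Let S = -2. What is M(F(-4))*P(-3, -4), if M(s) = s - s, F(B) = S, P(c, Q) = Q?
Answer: 0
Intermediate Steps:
F(B) = -2
M(s) = 0
M(F(-4))*P(-3, -4) = 0*(-4) = 0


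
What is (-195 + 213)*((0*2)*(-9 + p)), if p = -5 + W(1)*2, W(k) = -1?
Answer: 0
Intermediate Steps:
p = -7 (p = -5 - 1*2 = -5 - 2 = -7)
(-195 + 213)*((0*2)*(-9 + p)) = (-195 + 213)*((0*2)*(-9 - 7)) = 18*(0*(-16)) = 18*0 = 0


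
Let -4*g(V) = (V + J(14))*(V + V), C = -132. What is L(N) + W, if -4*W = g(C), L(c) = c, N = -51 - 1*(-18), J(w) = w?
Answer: 1914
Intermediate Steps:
N = -33 (N = -51 + 18 = -33)
g(V) = -V*(14 + V)/2 (g(V) = -(V + 14)*(V + V)/4 = -(14 + V)*2*V/4 = -V*(14 + V)/2)
W = 1947 (W = -(-1)*(-132)*(14 - 132)/8 = -(-1)*(-132)*(-118)/8 = -1/4*(-7788) = 1947)
L(N) + W = -33 + 1947 = 1914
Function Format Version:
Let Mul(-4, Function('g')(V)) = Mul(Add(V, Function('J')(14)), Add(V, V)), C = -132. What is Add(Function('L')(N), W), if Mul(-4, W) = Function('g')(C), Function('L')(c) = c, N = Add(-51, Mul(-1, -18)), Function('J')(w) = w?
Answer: 1914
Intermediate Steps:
N = -33 (N = Add(-51, 18) = -33)
Function('g')(V) = Mul(Rational(-1, 2), V, Add(14, V)) (Function('g')(V) = Mul(Rational(-1, 4), Mul(Add(V, 14), Add(V, V))) = Mul(Rational(-1, 4), Mul(Add(14, V), Mul(2, V))) = Mul(Rational(-1, 4), Mul(2, V, Add(14, V))) = Mul(Rational(-1, 2), V, Add(14, V)))
W = 1947 (W = Mul(Rational(-1, 4), Mul(Rational(-1, 2), -132, Add(14, -132))) = Mul(Rational(-1, 4), Mul(Rational(-1, 2), -132, -118)) = Mul(Rational(-1, 4), -7788) = 1947)
Add(Function('L')(N), W) = Add(-33, 1947) = 1914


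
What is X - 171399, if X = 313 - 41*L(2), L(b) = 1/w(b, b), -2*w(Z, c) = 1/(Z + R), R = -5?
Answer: -171332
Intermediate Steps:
w(Z, c) = -1/(2*(-5 + Z)) (w(Z, c) = -1/(2*(Z - 5)) = -1/(2*(-5 + Z)))
L(b) = 10 - 2*b (L(b) = 1/(-1/(-10 + 2*b)) = 10 - 2*b)
X = 67 (X = 313 - 41*(10 - 2*2) = 313 - 41*(10 - 4) = 313 - 41*6 = 313 - 246 = 67)
X - 171399 = 67 - 171399 = -171332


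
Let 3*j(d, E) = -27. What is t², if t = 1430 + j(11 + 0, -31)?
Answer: 2019241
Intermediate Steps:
j(d, E) = -9 (j(d, E) = (⅓)*(-27) = -9)
t = 1421 (t = 1430 - 9 = 1421)
t² = 1421² = 2019241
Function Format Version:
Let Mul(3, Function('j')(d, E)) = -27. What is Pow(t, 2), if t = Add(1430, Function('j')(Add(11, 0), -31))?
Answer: 2019241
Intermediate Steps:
Function('j')(d, E) = -9 (Function('j')(d, E) = Mul(Rational(1, 3), -27) = -9)
t = 1421 (t = Add(1430, -9) = 1421)
Pow(t, 2) = Pow(1421, 2) = 2019241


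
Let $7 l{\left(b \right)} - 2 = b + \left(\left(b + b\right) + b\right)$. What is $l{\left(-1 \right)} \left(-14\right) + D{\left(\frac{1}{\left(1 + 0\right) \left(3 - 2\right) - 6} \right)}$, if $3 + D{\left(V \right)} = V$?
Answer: $\frac{4}{5} \approx 0.8$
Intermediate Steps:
$D{\left(V \right)} = -3 + V$
$l{\left(b \right)} = \frac{2}{7} + \frac{4 b}{7}$ ($l{\left(b \right)} = \frac{2}{7} + \frac{b + \left(\left(b + b\right) + b\right)}{7} = \frac{2}{7} + \frac{b + \left(2 b + b\right)}{7} = \frac{2}{7} + \frac{b + 3 b}{7} = \frac{2}{7} + \frac{4 b}{7}$)
$l{\left(-1 \right)} \left(-14\right) + D{\left(\frac{1}{\left(1 + 0\right) \left(3 - 2\right) - 6} \right)} = \left(\frac{2}{7} + \frac{4}{7} \left(-1\right)\right) \left(-14\right) - \left(3 - \frac{1}{\left(1 + 0\right) \left(3 - 2\right) - 6}\right) = \left(\frac{2}{7} - \frac{4}{7}\right) \left(-14\right) - \left(3 - \frac{1}{1 \cdot 1 - 6}\right) = \left(- \frac{2}{7}\right) \left(-14\right) - \left(3 - \frac{1}{1 - 6}\right) = 4 - \left(3 - \frac{1}{-5}\right) = 4 - \frac{16}{5} = \frac{4}{5}$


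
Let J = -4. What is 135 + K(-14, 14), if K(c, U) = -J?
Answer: 139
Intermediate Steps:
K(c, U) = 4 (K(c, U) = -1*(-4) = 4)
135 + K(-14, 14) = 135 + 4 = 139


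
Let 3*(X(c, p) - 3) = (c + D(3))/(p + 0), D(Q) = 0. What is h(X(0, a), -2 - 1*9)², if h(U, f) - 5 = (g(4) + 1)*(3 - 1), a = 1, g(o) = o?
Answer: 225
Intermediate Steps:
X(c, p) = 3 + c/(3*p) (X(c, p) = 3 + ((c + 0)/(p + 0))/3 = 3 + (c/p)/3 = 3 + c/(3*p))
h(U, f) = 15 (h(U, f) = 5 + (4 + 1)*(3 - 1) = 5 + 5*2 = 5 + 10 = 15)
h(X(0, a), -2 - 1*9)² = 15² = 225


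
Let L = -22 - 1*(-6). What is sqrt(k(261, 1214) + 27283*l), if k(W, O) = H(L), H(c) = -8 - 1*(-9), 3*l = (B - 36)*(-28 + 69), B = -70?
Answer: 7*I*sqrt(7259505)/3 ≈ 6286.8*I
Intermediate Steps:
l = -4346/3 (l = ((-70 - 36)*(-28 + 69))/3 = (-106*41)/3 = (1/3)*(-4346) = -4346/3 ≈ -1448.7)
L = -16 (L = -22 + 6 = -16)
H(c) = 1 (H(c) = -8 + 9 = 1)
k(W, O) = 1
sqrt(k(261, 1214) + 27283*l) = sqrt(1 + 27283*(-4346/3)) = sqrt(1 - 118571918/3) = sqrt(-118571915/3) = 7*I*sqrt(7259505)/3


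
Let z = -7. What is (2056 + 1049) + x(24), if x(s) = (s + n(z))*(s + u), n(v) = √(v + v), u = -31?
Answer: 2937 - 7*I*√14 ≈ 2937.0 - 26.192*I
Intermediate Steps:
n(v) = √2*√v (n(v) = √(2*v) = √2*√v)
x(s) = (-31 + s)*(s + I*√14) (x(s) = (s + √2*√(-7))*(s - 31) = (s + √2*(I*√7))*(-31 + s) = (s + I*√14)*(-31 + s) = (-31 + s)*(s + I*√14))
(2056 + 1049) + x(24) = (2056 + 1049) + (24² - 31*24 - 31*I*√14 + I*24*√14) = 3105 + (576 - 744 - 31*I*√14 + 24*I*√14) = 3105 + (-168 - 7*I*√14) = 2937 - 7*I*√14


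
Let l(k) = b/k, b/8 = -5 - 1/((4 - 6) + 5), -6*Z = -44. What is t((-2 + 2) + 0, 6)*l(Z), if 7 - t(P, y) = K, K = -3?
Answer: -640/11 ≈ -58.182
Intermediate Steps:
Z = 22/3 (Z = -1/6*(-44) = 22/3 ≈ 7.3333)
t(P, y) = 10 (t(P, y) = 7 - 1*(-3) = 7 + 3 = 10)
b = -128/3 (b = 8*(-5 - 1/((4 - 6) + 5)) = 8*(-5 - 1/(-2 + 5)) = 8*(-5 - 1/3) = 8*(-16/3) = -128/3 ≈ -42.667)
l(k) = -128/(3*k)
t((-2 + 2) + 0, 6)*l(Z) = 10*(-128/(3*22/3)) = 10*(-128/3*3/22) = 10*(-64/11) = -640/11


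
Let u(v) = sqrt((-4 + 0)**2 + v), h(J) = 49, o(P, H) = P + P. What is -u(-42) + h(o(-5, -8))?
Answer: 49 - I*sqrt(26) ≈ 49.0 - 5.099*I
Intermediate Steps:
o(P, H) = 2*P
u(v) = sqrt(16 + v) (u(v) = sqrt((-4)**2 + v) = sqrt(16 + v))
-u(-42) + h(o(-5, -8)) = -sqrt(16 - 42) + 49 = -sqrt(-26) + 49 = -I*sqrt(26) + 49 = 49 - I*sqrt(26)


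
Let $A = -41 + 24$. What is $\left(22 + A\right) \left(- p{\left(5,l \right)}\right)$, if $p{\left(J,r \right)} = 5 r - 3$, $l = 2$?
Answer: $-35$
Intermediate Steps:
$A = -17$
$p{\left(J,r \right)} = -3 + 5 r$
$\left(22 + A\right) \left(- p{\left(5,l \right)}\right) = \left(22 - 17\right) \left(- (-3 + 5 \cdot 2)\right) = 5 \left(- (-3 + 10)\right) = 5 \left(\left(-1\right) 7\right) = 5 \left(-7\right) = -35$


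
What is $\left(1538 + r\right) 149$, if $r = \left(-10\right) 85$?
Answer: $102512$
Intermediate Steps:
$r = -850$
$\left(1538 + r\right) 149 = \left(1538 - 850\right) 149 = 688 \cdot 149 = 102512$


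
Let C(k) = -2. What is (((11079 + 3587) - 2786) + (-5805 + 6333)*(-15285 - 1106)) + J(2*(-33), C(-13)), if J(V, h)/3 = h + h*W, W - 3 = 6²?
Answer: -8642808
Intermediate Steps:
W = 39 (W = 3 + 6² = 3 + 36 = 39)
J(V, h) = 120*h (J(V, h) = 3*(h + h*39) = 3*(h + 39*h) = 3*(40*h) = 120*h)
(((11079 + 3587) - 2786) + (-5805 + 6333)*(-15285 - 1106)) + J(2*(-33), C(-13)) = (((11079 + 3587) - 2786) + (-5805 + 6333)*(-15285 - 1106)) + 120*(-2) = ((14666 - 2786) + 528*(-16391)) - 240 = (11880 - 8654448) - 240 = -8642568 - 240 = -8642808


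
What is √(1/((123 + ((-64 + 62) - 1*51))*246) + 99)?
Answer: √7339082205/8610 ≈ 9.9499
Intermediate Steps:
√(1/((123 + ((-64 + 62) - 1*51))*246) + 99) = √((1/246)/(123 + (-2 - 51)) + 99) = √((1/246)/(123 - 53) + 99) = √((1/246)/70 + 99) = √((1/70)*(1/246) + 99) = √(1/17220 + 99) = √(1704781/17220) = √7339082205/8610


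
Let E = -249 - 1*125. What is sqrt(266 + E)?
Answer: 6*I*sqrt(3) ≈ 10.392*I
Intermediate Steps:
E = -374 (E = -249 - 125 = -374)
sqrt(266 + E) = sqrt(266 - 374) = sqrt(-108) = 6*I*sqrt(3)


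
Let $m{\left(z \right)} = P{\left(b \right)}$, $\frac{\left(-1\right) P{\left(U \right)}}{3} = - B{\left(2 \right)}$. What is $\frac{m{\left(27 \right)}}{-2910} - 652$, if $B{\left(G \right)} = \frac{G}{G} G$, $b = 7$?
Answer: $- \frac{316221}{485} \approx -652.0$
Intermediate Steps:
$B{\left(G \right)} = G$ ($B{\left(G \right)} = 1 G = G$)
$P{\left(U \right)} = 6$ ($P{\left(U \right)} = - 3 \left(\left(-1\right) 2\right) = \left(-3\right) \left(-2\right) = 6$)
$m{\left(z \right)} = 6$
$\frac{m{\left(27 \right)}}{-2910} - 652 = \frac{6}{-2910} - 652 = 6 \left(- \frac{1}{2910}\right) - 652 = - \frac{1}{485} - 652 = - \frac{316221}{485}$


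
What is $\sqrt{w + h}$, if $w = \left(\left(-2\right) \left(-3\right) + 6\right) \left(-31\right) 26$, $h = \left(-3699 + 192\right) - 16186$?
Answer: $i \sqrt{29365} \approx 171.36 i$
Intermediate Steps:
$h = -19693$ ($h = -3507 - 16186 = -19693$)
$w = -9672$ ($w = \left(6 + 6\right) \left(-31\right) 26 = 12 \left(-31\right) 26 = \left(-372\right) 26 = -9672$)
$\sqrt{w + h} = \sqrt{-9672 - 19693} = \sqrt{-29365} = i \sqrt{29365}$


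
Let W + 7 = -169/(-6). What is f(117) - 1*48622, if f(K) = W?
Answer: -291605/6 ≈ -48601.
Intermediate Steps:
W = 127/6 (W = -7 - 169/(-6) = -7 - 169*(-⅙) = -7 + 169/6 = 127/6 ≈ 21.167)
f(K) = 127/6
f(117) - 1*48622 = 127/6 - 1*48622 = 127/6 - 48622 = -291605/6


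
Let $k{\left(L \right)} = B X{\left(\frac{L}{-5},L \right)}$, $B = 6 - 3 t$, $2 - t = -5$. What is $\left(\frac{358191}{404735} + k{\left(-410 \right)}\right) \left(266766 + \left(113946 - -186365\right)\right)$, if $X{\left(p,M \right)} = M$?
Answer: $\frac{1411725965886957}{404735} \approx 3.488 \cdot 10^{9}$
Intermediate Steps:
$t = 7$ ($t = 2 - -5 = 2 + 5 = 7$)
$B = -15$ ($B = 6 - 21 = -15$)
$k{\left(L \right)} = - 15 L$
$\left(\frac{358191}{404735} + k{\left(-410 \right)}\right) \left(266766 + \left(113946 - -186365\right)\right) = \left(\frac{358191}{404735} - -6150\right) \left(266766 + \left(113946 - -186365\right)\right) = \left(358191 \cdot \frac{1}{404735} + 6150\right) \left(266766 + \left(113946 + 186365\right)\right) = \left(\frac{358191}{404735} + 6150\right) \left(266766 + 300311\right) = \frac{2489478441}{404735} \cdot 567077 = \frac{1411725965886957}{404735}$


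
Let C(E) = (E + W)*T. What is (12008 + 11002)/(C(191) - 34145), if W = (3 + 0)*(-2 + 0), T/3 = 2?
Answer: -4602/6607 ≈ -0.69653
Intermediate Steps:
T = 6 (T = 3*2 = 6)
W = -6 (W = 3*(-2) = -6)
C(E) = -36 + 6*E (C(E) = (E - 6)*6 = (-6 + E)*6 = -36 + 6*E)
(12008 + 11002)/(C(191) - 34145) = (12008 + 11002)/((-36 + 6*191) - 34145) = 23010/((-36 + 1146) - 34145) = 23010/(1110 - 34145) = 23010/(-33035) = 23010*(-1/33035) = -4602/6607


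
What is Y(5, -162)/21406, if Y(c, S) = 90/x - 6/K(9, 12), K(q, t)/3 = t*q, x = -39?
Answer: -1633/15027012 ≈ -0.00010867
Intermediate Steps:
K(q, t) = 3*q*t (K(q, t) = 3*(t*q) = 3*(q*t) = 3*q*t)
Y(c, S) = -1633/702 (Y(c, S) = 90/(-39) - 6/(3*9*12) = 90*(-1/39) - 6/324 = -30/13 - 6*1/324 = -30/13 - 1/54 = -1633/702)
Y(5, -162)/21406 = -1633/702/21406 = -1633/702*1/21406 = -1633/15027012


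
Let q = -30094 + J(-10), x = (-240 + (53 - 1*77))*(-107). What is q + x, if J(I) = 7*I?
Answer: -1916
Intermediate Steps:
x = 28248 (x = (-240 + (53 - 77))*(-107) = (-240 - 24)*(-107) = -264*(-107) = 28248)
q = -30164 (q = -30094 + 7*(-10) = -30094 - 70 = -30164)
q + x = -30164 + 28248 = -1916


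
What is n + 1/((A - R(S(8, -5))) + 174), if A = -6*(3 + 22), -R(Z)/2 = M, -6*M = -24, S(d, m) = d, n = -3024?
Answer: -96767/32 ≈ -3024.0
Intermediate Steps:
M = 4 (M = -⅙*(-24) = 4)
R(Z) = -8 (R(Z) = -2*4 = -8)
A = -150 (A = -6*25 = -150)
n + 1/((A - R(S(8, -5))) + 174) = -3024 + 1/((-150 - 1*(-8)) + 174) = -3024 + 1/((-150 + 8) + 174) = -3024 + 1/(-142 + 174) = -3024 + 1/32 = -96767/32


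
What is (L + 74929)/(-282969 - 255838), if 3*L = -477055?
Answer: 252268/1616421 ≈ 0.15607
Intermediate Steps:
L = -477055/3 (L = (1/3)*(-477055) = -477055/3 ≈ -1.5902e+5)
(L + 74929)/(-282969 - 255838) = (-477055/3 + 74929)/(-282969 - 255838) = -252268/3/(-538807) = -252268/3*(-1/538807) = 252268/1616421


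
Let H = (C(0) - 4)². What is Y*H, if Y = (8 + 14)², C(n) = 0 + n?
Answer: 7744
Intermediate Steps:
C(n) = n
Y = 484 (Y = 22² = 484)
H = 16 (H = (0 - 4)² = (-4)² = 16)
Y*H = 484*16 = 7744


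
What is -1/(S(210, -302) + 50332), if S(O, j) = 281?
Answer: -1/50613 ≈ -1.9758e-5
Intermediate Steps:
-1/(S(210, -302) + 50332) = -1/(281 + 50332) = -1/50613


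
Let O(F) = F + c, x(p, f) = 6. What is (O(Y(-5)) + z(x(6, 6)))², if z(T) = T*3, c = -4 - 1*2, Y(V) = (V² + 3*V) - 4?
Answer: 324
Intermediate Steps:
Y(V) = -4 + V² + 3*V
c = -6 (c = -4 - 2 = -6)
z(T) = 3*T
O(F) = -6 + F (O(F) = F - 6 = -6 + F)
(O(Y(-5)) + z(x(6, 6)))² = ((-6 + (-4 + (-5)² + 3*(-5))) + 3*6)² = ((-6 + (-4 + 25 - 15)) + 18)² = ((-6 + 6) + 18)² = (0 + 18)² = 18² = 324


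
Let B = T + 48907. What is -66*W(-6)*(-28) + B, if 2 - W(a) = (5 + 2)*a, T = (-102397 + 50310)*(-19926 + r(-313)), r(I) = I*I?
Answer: -4064895522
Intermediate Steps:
r(I) = I²
T = -4065025741 (T = (-102397 + 50310)*(-19926 + (-313)²) = -52087*(-19926 + 97969) = -52087*78043 = -4065025741)
W(a) = 2 - 7*a (W(a) = 2 - (5 + 2)*a = 2 - 7*a)
B = -4064976834 (B = -4065025741 + 48907 = -4064976834)
-66*W(-6)*(-28) + B = -66*(2 - 7*(-6))*(-28) - 4064976834 = -66*(2 + 42)*(-28) - 4064976834 = -66*44*(-28) - 4064976834 = -2904*(-28) - 4064976834 = 81312 - 4064976834 = -4064895522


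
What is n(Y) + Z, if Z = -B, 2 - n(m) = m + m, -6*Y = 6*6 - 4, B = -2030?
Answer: 6128/3 ≈ 2042.7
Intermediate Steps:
Y = -16/3 (Y = -(6*6 - 4)/6 = -(36 - 4)/6 = -⅙*32 = -16/3 ≈ -5.3333)
n(m) = 2 - 2*m (n(m) = 2 - (m + m) = 2 - 2*m)
Z = 2030 (Z = -1*(-2030) = 2030)
n(Y) + Z = (2 - 2*(-16/3)) + 2030 = (2 + 32/3) + 2030 = 38/3 + 2030 = 6128/3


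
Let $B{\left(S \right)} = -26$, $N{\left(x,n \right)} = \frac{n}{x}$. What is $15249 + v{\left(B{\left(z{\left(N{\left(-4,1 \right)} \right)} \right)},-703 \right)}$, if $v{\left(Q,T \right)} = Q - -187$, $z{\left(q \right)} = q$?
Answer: $15410$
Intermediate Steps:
$v{\left(Q,T \right)} = 187 + Q$ ($v{\left(Q,T \right)} = Q + 187 = 187 + Q$)
$15249 + v{\left(B{\left(z{\left(N{\left(-4,1 \right)} \right)} \right)},-703 \right)} = 15249 + \left(187 - 26\right) = 15249 + 161 = 15410$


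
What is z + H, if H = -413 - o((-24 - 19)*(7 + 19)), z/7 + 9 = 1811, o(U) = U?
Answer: 13319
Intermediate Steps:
z = 12614 (z = -63 + 7*1811 = -63 + 12677 = 12614)
H = 705 (H = -413 - (-24 - 19)*(7 + 19) = -413 - (-43)*26 = -413 - 1*(-1118) = -413 + 1118 = 705)
z + H = 12614 + 705 = 13319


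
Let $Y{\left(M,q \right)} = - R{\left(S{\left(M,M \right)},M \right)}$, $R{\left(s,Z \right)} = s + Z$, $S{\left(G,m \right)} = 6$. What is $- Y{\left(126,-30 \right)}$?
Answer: $132$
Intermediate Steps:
$R{\left(s,Z \right)} = Z + s$
$Y{\left(M,q \right)} = -6 - M$ ($Y{\left(M,q \right)} = - (M + 6) = - (6 + M) = -6 - M$)
$- Y{\left(126,-30 \right)} = - (-6 - 126) = \left(-1\right) \left(-132\right) = 132$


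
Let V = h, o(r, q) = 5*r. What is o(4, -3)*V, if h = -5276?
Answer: -105520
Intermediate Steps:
V = -5276
o(4, -3)*V = (5*4)*(-5276) = 20*(-5276) = -105520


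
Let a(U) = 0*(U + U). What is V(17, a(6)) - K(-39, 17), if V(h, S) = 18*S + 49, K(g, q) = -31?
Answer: 80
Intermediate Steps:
a(U) = 0 (a(U) = 0*(2*U) = 0)
V(h, S) = 49 + 18*S
V(17, a(6)) - K(-39, 17) = (49 + 18*0) - 1*(-31) = (49 + 0) + 31 = 49 + 31 = 80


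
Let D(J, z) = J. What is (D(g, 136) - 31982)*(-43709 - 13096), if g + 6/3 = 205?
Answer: 1805206095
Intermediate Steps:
g = 203 (g = -2 + 205 = 203)
(D(g, 136) - 31982)*(-43709 - 13096) = (203 - 31982)*(-43709 - 13096) = -31779*(-56805) = 1805206095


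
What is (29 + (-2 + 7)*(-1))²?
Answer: 576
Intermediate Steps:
(29 + (-2 + 7)*(-1))² = (29 + 5*(-1))² = (29 - 5)² = 24² = 576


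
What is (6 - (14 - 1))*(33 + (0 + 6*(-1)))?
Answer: -189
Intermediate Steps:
(6 - (14 - 1))*(33 + (0 + 6*(-1))) = (6 - 1*13)*(33 + (0 - 6)) = (6 - 13)*(33 - 6) = -7*27 = -189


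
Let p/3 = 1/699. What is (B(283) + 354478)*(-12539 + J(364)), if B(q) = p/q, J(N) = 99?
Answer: -290771625046920/65939 ≈ -4.4097e+9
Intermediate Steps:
p = 1/233 (p = 3/699 = 3*(1/699) = 1/233 ≈ 0.0042918)
B(q) = 1/(233*q)
(B(283) + 354478)*(-12539 + J(364)) = ((1/233)/283 + 354478)*(-12539 + 99) = ((1/233)*(1/283) + 354478)*(-12440) = (1/65939 + 354478)*(-12440) = (23373924843/65939)*(-12440) = -290771625046920/65939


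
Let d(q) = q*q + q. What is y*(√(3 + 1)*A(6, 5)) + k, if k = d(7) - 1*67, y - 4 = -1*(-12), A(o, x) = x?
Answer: 149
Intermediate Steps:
y = 16 (y = 4 - 1*(-12) = 4 + 12 = 16)
d(q) = q + q² (d(q) = q² + q = q + q²)
k = -11 (k = 7*(1 + 7) - 1*67 = 7*8 - 67 = 56 - 67 = -11)
y*(√(3 + 1)*A(6, 5)) + k = 16*(√(3 + 1)*5) - 11 = 16*(√4*5) - 11 = 16*(2*5) - 11 = 16*10 - 11 = 160 - 11 = 149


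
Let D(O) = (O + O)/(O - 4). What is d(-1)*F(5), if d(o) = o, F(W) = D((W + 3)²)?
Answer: -32/15 ≈ -2.1333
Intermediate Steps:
D(O) = 2*O/(-4 + O) (D(O) = (2*O)/(-4 + O) = 2*O/(-4 + O))
F(W) = 2*(3 + W)²/(-4 + (3 + W)²) (F(W) = 2*(W + 3)²/(-4 + (W + 3)²) = 2*(3 + W)²/(-4 + (3 + W)²))
d(-1)*F(5) = -2*(3 + 5)²/(-4 + (3 + 5)²) = -2*8²/(-4 + 8²) = -2*64/(-4 + 64) = -2*64/60 = -1*32/15 = -32/15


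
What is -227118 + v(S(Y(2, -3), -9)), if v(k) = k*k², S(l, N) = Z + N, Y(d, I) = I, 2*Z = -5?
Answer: -1829111/8 ≈ -2.2864e+5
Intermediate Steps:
Z = -5/2 (Z = (½)*(-5) = -5/2 ≈ -2.5000)
S(l, N) = -5/2 + N
v(k) = k³
-227118 + v(S(Y(2, -3), -9)) = -227118 + (-5/2 - 9)³ = -227118 + (-23/2)³ = -227118 - 12167/8 = -1829111/8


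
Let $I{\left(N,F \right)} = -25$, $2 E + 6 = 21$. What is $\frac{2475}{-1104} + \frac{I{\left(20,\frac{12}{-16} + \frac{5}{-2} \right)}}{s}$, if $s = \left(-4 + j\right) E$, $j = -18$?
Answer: $- \frac{25385}{12144} \approx -2.0903$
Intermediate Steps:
$E = \frac{15}{2}$ ($E = -3 + \frac{1}{2} \cdot 21 = -3 + \frac{21}{2} = \frac{15}{2} \approx 7.5$)
$s = -165$ ($s = \left(-4 - 18\right) \frac{15}{2} = \left(-22\right) \frac{15}{2} = -165$)
$\frac{2475}{-1104} + \frac{I{\left(20,\frac{12}{-16} + \frac{5}{-2} \right)}}{s} = \frac{2475}{-1104} - \frac{25}{-165} = 2475 \left(- \frac{1}{1104}\right) - - \frac{5}{33} = - \frac{825}{368} + \frac{5}{33} = - \frac{25385}{12144}$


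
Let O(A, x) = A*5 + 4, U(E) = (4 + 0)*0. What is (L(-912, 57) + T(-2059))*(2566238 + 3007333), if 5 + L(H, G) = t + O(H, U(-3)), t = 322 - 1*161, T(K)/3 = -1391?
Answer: -47782224183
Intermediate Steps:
U(E) = 0 (U(E) = 4*0 = 0)
T(K) = -4173 (T(K) = 3*(-1391) = -4173)
O(A, x) = 4 + 5*A (O(A, x) = 5*A + 4 = 4 + 5*A)
t = 161 (t = 322 - 161 = 161)
L(H, G) = 160 + 5*H (L(H, G) = -5 + (161 + (4 + 5*H)) = -5 + (165 + 5*H) = 160 + 5*H)
(L(-912, 57) + T(-2059))*(2566238 + 3007333) = ((160 + 5*(-912)) - 4173)*(2566238 + 3007333) = ((160 - 4560) - 4173)*5573571 = (-4400 - 4173)*5573571 = -8573*5573571 = -47782224183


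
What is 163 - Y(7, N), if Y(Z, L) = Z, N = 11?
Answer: 156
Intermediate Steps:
163 - Y(7, N) = 163 - 1*7 = 163 - 7 = 156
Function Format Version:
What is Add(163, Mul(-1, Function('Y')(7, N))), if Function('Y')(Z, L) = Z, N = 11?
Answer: 156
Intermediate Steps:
Add(163, Mul(-1, Function('Y')(7, N))) = Add(163, Mul(-1, 7)) = Add(163, -7) = 156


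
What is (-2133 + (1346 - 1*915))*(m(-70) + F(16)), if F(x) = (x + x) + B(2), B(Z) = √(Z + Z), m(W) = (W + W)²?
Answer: -33417068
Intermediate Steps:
m(W) = 4*W² (m(W) = (2*W)² = 4*W²)
B(Z) = √2*√Z (B(Z) = √(2*Z) = √2*√Z)
F(x) = 2 + 2*x (F(x) = (x + x) + √2*√2 = 2*x + 2 = 2 + 2*x)
(-2133 + (1346 - 1*915))*(m(-70) + F(16)) = (-2133 + (1346 - 1*915))*(4*(-70)² + (2 + 2*16)) = (-2133 + (1346 - 915))*(4*4900 + (2 + 32)) = (-2133 + 431)*(19600 + 34) = -1702*19634 = -33417068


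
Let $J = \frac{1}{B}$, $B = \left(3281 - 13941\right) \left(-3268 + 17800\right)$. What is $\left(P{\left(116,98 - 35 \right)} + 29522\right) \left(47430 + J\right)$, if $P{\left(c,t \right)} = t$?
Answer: $\frac{43474769472601283}{30982224} \approx 1.4032 \cdot 10^{9}$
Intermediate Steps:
$B = -154911120$ ($B = \left(-10660\right) 14532 = -154911120$)
$J = - \frac{1}{154911120}$ ($J = \frac{1}{-154911120} = - \frac{1}{154911120} \approx -6.4553 \cdot 10^{-9}$)
$\left(P{\left(116,98 - 35 \right)} + 29522\right) \left(47430 + J\right) = \left(\left(98 - 35\right) + 29522\right) \left(47430 - \frac{1}{154911120}\right) = \left(63 + 29522\right) \frac{7347434421599}{154911120} = 29585 \cdot \frac{7347434421599}{154911120} = \frac{43474769472601283}{30982224}$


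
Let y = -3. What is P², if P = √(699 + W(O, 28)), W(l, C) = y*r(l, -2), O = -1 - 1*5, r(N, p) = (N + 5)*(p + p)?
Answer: 687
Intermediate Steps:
r(N, p) = 2*p*(5 + N) (r(N, p) = (5 + N)*(2*p) = 2*p*(5 + N))
O = -6 (O = -1 - 5 = -6)
W(l, C) = 60 + 12*l (W(l, C) = -6*(-2)*(5 + l) = -3*(-20 - 4*l) = 60 + 12*l)
P = √687 (P = √(699 + (60 + 12*(-6))) = √(699 + (60 - 72)) = √(699 - 12) = √687 ≈ 26.211)
P² = (√687)² = 687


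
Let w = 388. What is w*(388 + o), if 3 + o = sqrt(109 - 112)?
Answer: 149380 + 388*I*sqrt(3) ≈ 1.4938e+5 + 672.04*I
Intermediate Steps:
o = -3 + I*sqrt(3) (o = -3 + sqrt(109 - 112) = -3 + sqrt(-3) = -3 + I*sqrt(3) ≈ -3.0 + 1.732*I)
w*(388 + o) = 388*(388 + (-3 + I*sqrt(3))) = 388*(385 + I*sqrt(3)) = 149380 + 388*I*sqrt(3)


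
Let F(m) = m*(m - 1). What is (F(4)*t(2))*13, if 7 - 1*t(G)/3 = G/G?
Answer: 2808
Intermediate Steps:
F(m) = m*(-1 + m)
t(G) = 18 (t(G) = 21 - 3*G/G = 21 - 3*1 = 21 - 3 = 18)
(F(4)*t(2))*13 = ((4*(-1 + 4))*18)*13 = ((4*3)*18)*13 = (12*18)*13 = 216*13 = 2808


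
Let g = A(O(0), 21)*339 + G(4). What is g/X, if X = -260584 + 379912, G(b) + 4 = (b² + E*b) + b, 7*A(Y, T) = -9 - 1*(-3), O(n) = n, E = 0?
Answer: -961/417648 ≈ -0.0023010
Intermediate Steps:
A(Y, T) = -6/7 (A(Y, T) = (-9 - 1*(-3))/7 = (-9 + 3)/7 = (⅐)*(-6) = -6/7)
G(b) = -4 + b + b² (G(b) = -4 + ((b² + 0*b) + b) = -4 + ((b² + 0) + b) = -4 + (b² + b) = -4 + (b + b²) = -4 + b + b²)
g = -1922/7 (g = -6/7*339 + (-4 + 4 + 4²) = -2034/7 + (-4 + 4 + 16) = -2034/7 + 16 = -1922/7 ≈ -274.57)
X = 119328
g/X = -1922/7/119328 = -1922/7*1/119328 = -961/417648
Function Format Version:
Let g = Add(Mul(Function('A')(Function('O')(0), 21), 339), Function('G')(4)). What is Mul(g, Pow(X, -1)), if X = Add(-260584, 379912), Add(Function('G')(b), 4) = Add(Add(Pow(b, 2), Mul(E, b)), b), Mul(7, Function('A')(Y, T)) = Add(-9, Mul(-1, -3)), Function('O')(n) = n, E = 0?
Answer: Rational(-961, 417648) ≈ -0.0023010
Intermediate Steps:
Function('A')(Y, T) = Rational(-6, 7) (Function('A')(Y, T) = Mul(Rational(1, 7), Add(-9, Mul(-1, -3))) = Mul(Rational(1, 7), Add(-9, 3)) = Mul(Rational(1, 7), -6) = Rational(-6, 7))
Function('G')(b) = Add(-4, b, Pow(b, 2)) (Function('G')(b) = Add(-4, Add(Add(Pow(b, 2), Mul(0, b)), b)) = Add(-4, Add(Add(Pow(b, 2), 0), b)) = Add(-4, Add(Pow(b, 2), b)) = Add(-4, Add(b, Pow(b, 2))) = Add(-4, b, Pow(b, 2)))
g = Rational(-1922, 7) (g = Add(Mul(Rational(-6, 7), 339), Add(-4, 4, Pow(4, 2))) = Add(Rational(-2034, 7), Add(-4, 4, 16)) = Add(Rational(-2034, 7), 16) = Rational(-1922, 7) ≈ -274.57)
X = 119328
Mul(g, Pow(X, -1)) = Mul(Rational(-1922, 7), Pow(119328, -1)) = Mul(Rational(-1922, 7), Rational(1, 119328)) = Rational(-961, 417648)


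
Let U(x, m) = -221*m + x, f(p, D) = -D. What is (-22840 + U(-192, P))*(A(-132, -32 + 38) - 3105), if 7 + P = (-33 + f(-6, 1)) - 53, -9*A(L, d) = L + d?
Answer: 6979478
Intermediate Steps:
A(L, d) = -L/9 - d/9 (A(L, d) = -(L + d)/9 = -L/9 - d/9)
P = -94 (P = -7 + ((-33 - 1*1) - 53) = -7 + ((-33 - 1) - 53) = -7 + (-34 - 53) = -7 - 87 = -94)
U(x, m) = x - 221*m
(-22840 + U(-192, P))*(A(-132, -32 + 38) - 3105) = (-22840 + (-192 - 221*(-94)))*((-1/9*(-132) - (-32 + 38)/9) - 3105) = (-22840 + (-192 + 20774))*((44/3 - 1/9*6) - 3105) = (-22840 + 20582)*((44/3 - 2/3) - 3105) = -2258*(14 - 3105) = -2258*(-3091) = 6979478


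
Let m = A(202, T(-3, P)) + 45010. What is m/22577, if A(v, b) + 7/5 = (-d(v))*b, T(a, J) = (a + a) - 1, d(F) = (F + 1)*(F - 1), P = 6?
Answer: 1653148/112885 ≈ 14.645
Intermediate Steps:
d(F) = (1 + F)*(-1 + F)
T(a, J) = -1 + 2*a (T(a, J) = 2*a - 1 = -1 + 2*a)
A(v, b) = -7/5 + b*(1 - v**2) (A(v, b) = -7/5 + (-(-1 + v**2))*b = -7/5 + (1 - v**2)*b = -7/5 + b*(1 - v**2))
m = 1653148/5 (m = (-7/5 + (-1 + 2*(-3)) - 1*(-1 + 2*(-3))*202**2) + 45010 = (-7/5 + (-1 - 6) - 1*(-1 - 6)*40804) + 45010 = (-7/5 - 7 - 1*(-7)*40804) + 45010 = (-7/5 - 7 + 285628) + 45010 = 1428098/5 + 45010 = 1653148/5 ≈ 3.3063e+5)
m/22577 = (1653148/5)/22577 = (1653148/5)*(1/22577) = 1653148/112885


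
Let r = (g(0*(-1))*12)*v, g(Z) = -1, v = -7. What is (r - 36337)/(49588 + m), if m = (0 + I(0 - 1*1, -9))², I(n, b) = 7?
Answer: -5179/7091 ≈ -0.73036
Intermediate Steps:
r = 84 (r = -1*12*(-7) = -12*(-7) = 84)
m = 49 (m = (0 + 7)² = 7² = 49)
(r - 36337)/(49588 + m) = (84 - 36337)/(49588 + 49) = -36253/49637 = -36253*1/49637 = -5179/7091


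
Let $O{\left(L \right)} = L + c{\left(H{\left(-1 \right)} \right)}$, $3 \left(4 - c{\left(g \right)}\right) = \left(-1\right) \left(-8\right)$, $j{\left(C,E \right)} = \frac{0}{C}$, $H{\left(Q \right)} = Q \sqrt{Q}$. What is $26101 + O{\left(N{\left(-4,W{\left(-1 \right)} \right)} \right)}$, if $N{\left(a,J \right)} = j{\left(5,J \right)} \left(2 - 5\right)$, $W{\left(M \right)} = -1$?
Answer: $\frac{78307}{3} \approx 26102.0$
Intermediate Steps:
$H{\left(Q \right)} = Q^{\frac{3}{2}}$
$j{\left(C,E \right)} = 0$
$c{\left(g \right)} = \frac{4}{3}$ ($c{\left(g \right)} = 4 - \frac{\left(-1\right) \left(-8\right)}{3} = 4 - \frac{8}{3} = \frac{4}{3}$)
$N{\left(a,J \right)} = 0$ ($N{\left(a,J \right)} = 0 \left(2 - 5\right) = 0 \left(-3\right) = 0$)
$O{\left(L \right)} = \frac{4}{3} + L$ ($O{\left(L \right)} = L + \frac{4}{3} = \frac{4}{3} + L$)
$26101 + O{\left(N{\left(-4,W{\left(-1 \right)} \right)} \right)} = 26101 + \left(\frac{4}{3} + 0\right) = 26101 + \frac{4}{3} = \frac{78307}{3}$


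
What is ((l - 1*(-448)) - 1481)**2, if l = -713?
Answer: 3048516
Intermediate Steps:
((l - 1*(-448)) - 1481)**2 = ((-713 - 1*(-448)) - 1481)**2 = ((-713 + 448) - 1481)**2 = (-265 - 1481)**2 = (-1746)**2 = 3048516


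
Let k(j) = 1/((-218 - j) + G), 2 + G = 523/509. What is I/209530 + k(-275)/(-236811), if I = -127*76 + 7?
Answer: -3256820955799/70751744690697 ≈ -0.046032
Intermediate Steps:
G = -495/509 (G = -2 + 523/509 = -495/509 ≈ -0.97250)
I = -9645 (I = -9652 + 7 = -9645)
k(j) = 1/(-111457/509 - j) (k(j) = 1/((-218 - j) - 495/509) = 1/(-111457/509 - j))
I/209530 + k(-275)/(-236811) = -9645/209530 - 509/(111457 + 509*(-275))/(-236811) = -9645*1/209530 - 509/(111457 - 139975)*(-1/236811) = -1929/41906 - 509/(-28518)*(-1/236811) = -1929/41906 - 509*(-1/28518)*(-1/236811) = -1929/41906 + (509/28518)*(-1/236811) = -1929/41906 - 509/6753376098 = -3256820955799/70751744690697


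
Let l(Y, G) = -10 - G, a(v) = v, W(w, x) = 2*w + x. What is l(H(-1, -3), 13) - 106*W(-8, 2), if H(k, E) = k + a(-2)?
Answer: 1461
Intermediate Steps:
W(w, x) = x + 2*w
H(k, E) = -2 + k (H(k, E) = k - 2 = -2 + k)
l(H(-1, -3), 13) - 106*W(-8, 2) = (-10 - 1*13) - 106*(2 + 2*(-8)) = (-10 - 13) - 106*(2 - 16) = -23 - 106*(-14) = -23 + 1484 = 1461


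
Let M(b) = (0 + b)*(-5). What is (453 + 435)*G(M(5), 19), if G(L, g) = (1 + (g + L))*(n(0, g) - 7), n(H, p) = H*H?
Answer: 31080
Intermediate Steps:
n(H, p) = H²
M(b) = -5*b (M(b) = b*(-5) = -5*b)
G(L, g) = -7 - 7*L - 7*g (G(L, g) = (1 + (g + L))*(0² - 7) = (1 + (L + g))*(0 - 7) = (1 + L + g)*(-7) = -7 - 7*L - 7*g)
(453 + 435)*G(M(5), 19) = (453 + 435)*(-7 - (-35)*5 - 7*19) = 888*(-7 - 7*(-25) - 133) = 888*(-7 + 175 - 133) = 888*35 = 31080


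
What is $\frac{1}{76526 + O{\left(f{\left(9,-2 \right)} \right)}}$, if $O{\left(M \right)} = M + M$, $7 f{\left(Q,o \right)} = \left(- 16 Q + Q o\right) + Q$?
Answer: $\frac{7}{535376} \approx 1.3075 \cdot 10^{-5}$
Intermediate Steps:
$f{\left(Q,o \right)} = - \frac{15 Q}{7} + \frac{Q o}{7}$ ($f{\left(Q,o \right)} = \frac{\left(- 16 Q + Q o\right) + Q}{7} = \frac{- 15 Q + Q o}{7} = - \frac{15 Q}{7} + \frac{Q o}{7}$)
$O{\left(M \right)} = 2 M$
$\frac{1}{76526 + O{\left(f{\left(9,-2 \right)} \right)}} = \frac{1}{76526 + 2 \cdot \frac{1}{7} \cdot 9 \left(-15 - 2\right)} = \frac{1}{76526 + 2 \cdot \frac{1}{7} \cdot 9 \left(-17\right)} = \frac{1}{76526 + 2 \left(- \frac{153}{7}\right)} = \frac{1}{76526 - \frac{306}{7}} = \frac{1}{\frac{535376}{7}} = \frac{7}{535376}$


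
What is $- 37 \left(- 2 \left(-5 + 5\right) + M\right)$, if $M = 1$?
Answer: $-37$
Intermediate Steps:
$- 37 \left(- 2 \left(-5 + 5\right) + M\right) = - 37 \left(- 2 \left(-5 + 5\right) + 1\right) = - 37 \left(\left(-2\right) 0 + 1\right) = - 37 \left(0 + 1\right) = \left(-37\right) 1 = -37$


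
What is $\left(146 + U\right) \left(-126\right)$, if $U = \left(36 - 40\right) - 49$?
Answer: $-11718$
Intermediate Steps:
$U = -53$ ($U = -4 - 49 = -53$)
$\left(146 + U\right) \left(-126\right) = \left(146 - 53\right) \left(-126\right) = 93 \left(-126\right) = -11718$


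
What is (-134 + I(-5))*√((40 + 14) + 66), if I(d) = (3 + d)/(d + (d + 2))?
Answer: -535*√30/2 ≈ -1465.2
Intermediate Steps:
I(d) = (3 + d)/(2 + 2*d) (I(d) = (3 + d)/(d + (2 + d)) = (3 + d)/(2 + 2*d))
(-134 + I(-5))*√((40 + 14) + 66) = (-134 + (3 - 5)/(2*(1 - 5)))*√((40 + 14) + 66) = (-134 + (½)*(-2)/(-4))*√(54 + 66) = (-134 + (½)*(-¼)*(-2))*√120 = (-134 + ¼)*(2*√30) = -535*√30/2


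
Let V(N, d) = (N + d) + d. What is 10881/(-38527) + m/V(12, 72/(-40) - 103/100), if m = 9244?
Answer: 17803730123/12213059 ≈ 1457.8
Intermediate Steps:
V(N, d) = N + 2*d
10881/(-38527) + m/V(12, 72/(-40) - 103/100) = 10881/(-38527) + 9244/(12 + 2*(72/(-40) - 103/100)) = 10881*(-1/38527) + 9244/(12 + 2*(72*(-1/40) - 103*1/100)) = -10881/38527 + 9244/(12 + 2*(-9/5 - 103/100)) = -10881/38527 + 9244/(12 + 2*(-283/100)) = -10881/38527 + 9244/(12 - 283/50) = -10881/38527 + 9244/(317/50) = -10881/38527 + 9244*(50/317) = -10881/38527 + 462200/317 = 17803730123/12213059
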